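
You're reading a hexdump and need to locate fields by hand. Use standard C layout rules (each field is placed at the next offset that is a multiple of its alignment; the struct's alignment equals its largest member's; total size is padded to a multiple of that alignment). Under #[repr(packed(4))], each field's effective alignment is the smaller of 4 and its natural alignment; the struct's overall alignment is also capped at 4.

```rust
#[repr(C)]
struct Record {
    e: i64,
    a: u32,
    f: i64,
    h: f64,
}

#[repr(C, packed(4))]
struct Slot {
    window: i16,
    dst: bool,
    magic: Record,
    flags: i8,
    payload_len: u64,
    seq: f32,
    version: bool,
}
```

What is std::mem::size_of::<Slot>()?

56

Record: 0..8  e  (8B, 8-aligned); 8..12  a  (4B, 4-aligned); 12..16  -- padding (4B); 16..24  f  (8B, 8-aligned); 24..32  h  (8B, 8-aligned); sizeof = 32, alignof = 8
0..2  window  (2B, 2-aligned)
2..3  dst  (1B, 1-aligned)
3..4  -- padding (1B)
4..36  magic  (32B, 4-aligned)
36..37  flags  (1B, 1-aligned)
37..40  -- padding (3B)
40..48  payload_len  (8B, 4-aligned)
48..52  seq  (4B, 4-aligned)
52..53  version  (1B, 1-aligned)
53..56  -- tail padding (3B)
sizeof = 56, alignof = 4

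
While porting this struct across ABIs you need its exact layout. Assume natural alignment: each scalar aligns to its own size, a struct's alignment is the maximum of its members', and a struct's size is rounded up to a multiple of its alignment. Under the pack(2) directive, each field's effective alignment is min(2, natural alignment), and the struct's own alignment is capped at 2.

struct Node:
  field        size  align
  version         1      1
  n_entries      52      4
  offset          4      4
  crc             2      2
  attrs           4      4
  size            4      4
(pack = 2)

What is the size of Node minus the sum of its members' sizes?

1

0..1  version  (1B, 1-aligned)
1..2  -- padding (1B)
2..54  n_entries  (52B, 2-aligned)
54..58  offset  (4B, 2-aligned)
58..60  crc  (2B, 2-aligned)
60..64  attrs  (4B, 2-aligned)
64..68  size  (4B, 2-aligned)
sizeof = 68, alignof = 2
data bytes 67, size 68 → padding 1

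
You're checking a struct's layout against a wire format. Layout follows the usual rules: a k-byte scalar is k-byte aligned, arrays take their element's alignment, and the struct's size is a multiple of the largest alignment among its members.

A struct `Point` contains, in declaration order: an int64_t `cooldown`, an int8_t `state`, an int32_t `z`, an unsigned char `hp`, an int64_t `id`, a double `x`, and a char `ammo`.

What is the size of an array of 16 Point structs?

@0: cooldown [8B, align 8] → 8
@8: state [1B, align 1] → 9
+3 pad (align 4)
@12: z [4B, align 4] → 16
@16: hp [1B, align 1] → 17
+7 pad (align 8)
@24: id [8B, align 8] → 32
@32: x [8B, align 8] → 40
@40: ammo [1B, align 1] → 41
+7 tail pad (align 8)
size 48, align 8
array of 16: 16 × 48 = 768

768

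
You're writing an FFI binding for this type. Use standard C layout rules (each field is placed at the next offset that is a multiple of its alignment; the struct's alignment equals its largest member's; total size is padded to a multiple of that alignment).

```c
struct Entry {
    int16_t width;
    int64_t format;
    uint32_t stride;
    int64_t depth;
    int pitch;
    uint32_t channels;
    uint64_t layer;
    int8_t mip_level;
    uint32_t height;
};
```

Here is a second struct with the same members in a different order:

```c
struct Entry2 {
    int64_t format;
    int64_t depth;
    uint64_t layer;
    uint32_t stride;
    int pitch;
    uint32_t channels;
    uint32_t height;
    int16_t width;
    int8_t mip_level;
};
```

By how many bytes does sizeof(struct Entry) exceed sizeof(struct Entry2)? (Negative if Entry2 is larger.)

0..2  width  (2B, 2-aligned)
2..8  -- padding (6B)
8..16  format  (8B, 8-aligned)
16..20  stride  (4B, 4-aligned)
20..24  -- padding (4B)
24..32  depth  (8B, 8-aligned)
32..36  pitch  (4B, 4-aligned)
36..40  channels  (4B, 4-aligned)
40..48  layer  (8B, 8-aligned)
48..49  mip_level  (1B, 1-aligned)
49..52  -- padding (3B)
52..56  height  (4B, 4-aligned)
sizeof = 56, alignof = 8
— Entry2 —
0..8  format  (8B, 8-aligned)
8..16  depth  (8B, 8-aligned)
16..24  layer  (8B, 8-aligned)
24..28  stride  (4B, 4-aligned)
28..32  pitch  (4B, 4-aligned)
32..36  channels  (4B, 4-aligned)
36..40  height  (4B, 4-aligned)
40..42  width  (2B, 2-aligned)
42..43  mip_level  (1B, 1-aligned)
43..48  -- tail padding (5B)
sizeof = 48, alignof = 8
56 − 48 = 8

8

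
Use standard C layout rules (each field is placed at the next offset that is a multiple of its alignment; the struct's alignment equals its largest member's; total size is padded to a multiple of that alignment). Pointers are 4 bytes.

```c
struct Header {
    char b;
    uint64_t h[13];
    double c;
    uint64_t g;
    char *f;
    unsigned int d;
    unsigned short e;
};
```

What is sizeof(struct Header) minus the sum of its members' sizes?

b at 0 (size 1, align 1) → ends 1
pad 7 to align 8 for h
h at 8 (size 104, align 8) → ends 112
c at 112 (size 8, align 8) → ends 120
g at 120 (size 8, align 8) → ends 128
f at 128 (size 4, align 4) → ends 132
d at 132 (size 4, align 4) → ends 136
e at 136 (size 2, align 2) → ends 138
tail pad 6 to reach multiple of 8
total 144 bytes, alignment 8
data bytes 131, size 144 → padding 13

13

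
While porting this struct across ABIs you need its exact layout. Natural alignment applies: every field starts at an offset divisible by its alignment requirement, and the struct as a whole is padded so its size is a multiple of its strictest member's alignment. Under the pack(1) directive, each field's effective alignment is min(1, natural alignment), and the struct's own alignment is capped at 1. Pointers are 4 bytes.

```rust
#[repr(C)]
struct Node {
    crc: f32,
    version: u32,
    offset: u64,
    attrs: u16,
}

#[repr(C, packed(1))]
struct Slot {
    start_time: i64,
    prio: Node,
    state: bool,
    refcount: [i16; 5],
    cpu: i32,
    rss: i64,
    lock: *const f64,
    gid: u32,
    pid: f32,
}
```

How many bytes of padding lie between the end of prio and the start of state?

0

Node: 0..4  crc  (4B, 4-aligned); 4..8  version  (4B, 4-aligned); 8..16  offset  (8B, 8-aligned); 16..18  attrs  (2B, 2-aligned); 18..24  -- tail padding (6B); sizeof = 24, alignof = 8
0..8  start_time  (8B, 1-aligned)
8..32  prio  (24B, 1-aligned)
32..33  state  (1B, 1-aligned)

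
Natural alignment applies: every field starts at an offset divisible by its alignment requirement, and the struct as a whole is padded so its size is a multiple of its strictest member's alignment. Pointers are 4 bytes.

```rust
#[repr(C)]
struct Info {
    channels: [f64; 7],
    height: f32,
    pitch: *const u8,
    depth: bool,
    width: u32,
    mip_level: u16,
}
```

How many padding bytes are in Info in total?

9

channels at 0 (size 56, align 8) → ends 56
height at 56 (size 4, align 4) → ends 60
pitch at 60 (size 4, align 4) → ends 64
depth at 64 (size 1, align 1) → ends 65
pad 3 to align 4 for width
width at 68 (size 4, align 4) → ends 72
mip_level at 72 (size 2, align 2) → ends 74
tail pad 6 to reach multiple of 8
total 80 bytes, alignment 8
data bytes 71, size 80 → padding 9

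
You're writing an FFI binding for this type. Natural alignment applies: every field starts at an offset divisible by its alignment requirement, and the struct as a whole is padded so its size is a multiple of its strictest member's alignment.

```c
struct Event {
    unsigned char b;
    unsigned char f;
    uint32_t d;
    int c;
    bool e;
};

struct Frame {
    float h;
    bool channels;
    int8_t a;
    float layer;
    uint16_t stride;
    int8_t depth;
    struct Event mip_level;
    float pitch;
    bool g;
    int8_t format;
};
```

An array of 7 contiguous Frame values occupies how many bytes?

Event: b at 0 (size 1, align 1) → ends 1; f at 1 (size 1, align 1) → ends 2; pad 2 to align 4 for d; d at 4 (size 4, align 4) → ends 8; c at 8 (size 4, align 4) → ends 12; e at 12 (size 1, align 1) → ends 13; tail pad 3 to reach multiple of 4; total 16 bytes, alignment 4
h at 0 (size 4, align 4) → ends 4
channels at 4 (size 1, align 1) → ends 5
a at 5 (size 1, align 1) → ends 6
pad 2 to align 4 for layer
layer at 8 (size 4, align 4) → ends 12
stride at 12 (size 2, align 2) → ends 14
depth at 14 (size 1, align 1) → ends 15
pad 1 to align 4 for mip_level
mip_level at 16 (size 16, align 4) → ends 32
pitch at 32 (size 4, align 4) → ends 36
g at 36 (size 1, align 1) → ends 37
format at 37 (size 1, align 1) → ends 38
tail pad 2 to reach multiple of 4
total 40 bytes, alignment 4
array of 7: 7 × 40 = 280

280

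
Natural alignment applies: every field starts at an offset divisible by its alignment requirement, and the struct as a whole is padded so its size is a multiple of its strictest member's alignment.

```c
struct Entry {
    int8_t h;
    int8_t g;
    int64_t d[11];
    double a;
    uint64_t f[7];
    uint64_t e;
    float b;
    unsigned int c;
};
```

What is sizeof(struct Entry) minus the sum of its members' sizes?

6

h at 0 (size 1, align 1) → ends 1
g at 1 (size 1, align 1) → ends 2
pad 6 to align 8 for d
d at 8 (size 88, align 8) → ends 96
a at 96 (size 8, align 8) → ends 104
f at 104 (size 56, align 8) → ends 160
e at 160 (size 8, align 8) → ends 168
b at 168 (size 4, align 4) → ends 172
c at 172 (size 4, align 4) → ends 176
total 176 bytes, alignment 8
data bytes 170, size 176 → padding 6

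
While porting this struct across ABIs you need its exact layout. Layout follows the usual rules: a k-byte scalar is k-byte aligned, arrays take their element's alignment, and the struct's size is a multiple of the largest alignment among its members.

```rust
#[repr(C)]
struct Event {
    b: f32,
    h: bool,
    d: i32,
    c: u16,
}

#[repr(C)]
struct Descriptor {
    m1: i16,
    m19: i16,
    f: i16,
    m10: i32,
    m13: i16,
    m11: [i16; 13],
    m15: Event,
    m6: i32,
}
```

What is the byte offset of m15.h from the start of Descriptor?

44

Event: @0: b [4B, align 4] → 4; @4: h [1B, align 1] → 5; +3 pad (align 4); @8: d [4B, align 4] → 12; @12: c [2B, align 2] → 14; +2 tail pad (align 4); size 16, align 4
@0: m1 [2B, align 2] → 2
@2: m19 [2B, align 2] → 4
@4: f [2B, align 2] → 6
+2 pad (align 4)
@8: m10 [4B, align 4] → 12
@12: m13 [2B, align 2] → 14
@14: m11 [26B, align 2] → 40
@40: m15 [16B, align 4] → 56
within Event: h at 4
40 + 4 = 44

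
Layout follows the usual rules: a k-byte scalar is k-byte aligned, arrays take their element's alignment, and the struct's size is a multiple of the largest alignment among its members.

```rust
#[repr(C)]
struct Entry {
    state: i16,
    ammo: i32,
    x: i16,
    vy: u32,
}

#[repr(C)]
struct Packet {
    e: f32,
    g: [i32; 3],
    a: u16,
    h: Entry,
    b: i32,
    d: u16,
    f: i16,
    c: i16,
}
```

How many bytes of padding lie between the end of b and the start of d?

0

Entry: 0..2  state  (2B, 2-aligned); 2..4  -- padding (2B); 4..8  ammo  (4B, 4-aligned); 8..10  x  (2B, 2-aligned); 10..12  -- padding (2B); 12..16  vy  (4B, 4-aligned); sizeof = 16, alignof = 4
0..4  e  (4B, 4-aligned)
4..16  g  (12B, 4-aligned)
16..18  a  (2B, 2-aligned)
18..20  -- padding (2B)
20..36  h  (16B, 4-aligned)
36..40  b  (4B, 4-aligned)
40..42  d  (2B, 2-aligned)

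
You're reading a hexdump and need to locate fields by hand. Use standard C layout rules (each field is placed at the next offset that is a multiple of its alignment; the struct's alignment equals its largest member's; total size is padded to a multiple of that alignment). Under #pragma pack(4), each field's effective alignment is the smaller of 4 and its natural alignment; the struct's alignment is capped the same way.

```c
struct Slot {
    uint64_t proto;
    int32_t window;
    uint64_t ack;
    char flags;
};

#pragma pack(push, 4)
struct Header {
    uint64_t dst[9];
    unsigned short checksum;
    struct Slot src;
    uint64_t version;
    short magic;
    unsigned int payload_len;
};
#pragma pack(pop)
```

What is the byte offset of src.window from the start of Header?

84

Slot: proto at 0 (size 8, align 8) → ends 8; window at 8 (size 4, align 4) → ends 12; pad 4 to align 8 for ack; ack at 16 (size 8, align 8) → ends 24; flags at 24 (size 1, align 1) → ends 25; tail pad 7 to reach multiple of 8; total 32 bytes, alignment 8
dst at 0 (size 72, align 4) → ends 72
checksum at 72 (size 2, align 2) → ends 74
pad 2 to align 4 for src
src at 76 (size 32, align 4) → ends 108
within Slot: window at 8
76 + 8 = 84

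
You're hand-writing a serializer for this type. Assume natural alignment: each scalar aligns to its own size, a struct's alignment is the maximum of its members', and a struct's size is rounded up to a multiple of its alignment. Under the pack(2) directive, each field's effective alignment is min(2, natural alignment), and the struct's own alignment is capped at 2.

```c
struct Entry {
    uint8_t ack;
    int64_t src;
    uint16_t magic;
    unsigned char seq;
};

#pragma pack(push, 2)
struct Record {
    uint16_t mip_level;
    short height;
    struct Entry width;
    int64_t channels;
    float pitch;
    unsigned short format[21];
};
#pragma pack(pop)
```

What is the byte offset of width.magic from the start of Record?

20

Entry: ack at 0 (size 1, align 1) → ends 1; pad 7 to align 8 for src; src at 8 (size 8, align 8) → ends 16; magic at 16 (size 2, align 2) → ends 18; seq at 18 (size 1, align 1) → ends 19; tail pad 5 to reach multiple of 8; total 24 bytes, alignment 8
mip_level at 0 (size 2, align 2) → ends 2
height at 2 (size 2, align 2) → ends 4
width at 4 (size 24, align 2) → ends 28
within Entry: magic at 16
4 + 16 = 20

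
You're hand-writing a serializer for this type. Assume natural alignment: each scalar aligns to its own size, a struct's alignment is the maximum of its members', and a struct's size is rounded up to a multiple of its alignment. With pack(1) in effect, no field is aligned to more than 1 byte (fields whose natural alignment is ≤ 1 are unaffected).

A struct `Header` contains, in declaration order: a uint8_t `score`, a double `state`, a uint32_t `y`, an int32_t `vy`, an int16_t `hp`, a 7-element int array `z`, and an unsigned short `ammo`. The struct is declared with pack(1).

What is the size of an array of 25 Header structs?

1225

0..1  score  (1B, 1-aligned)
1..9  state  (8B, 1-aligned)
9..13  y  (4B, 1-aligned)
13..17  vy  (4B, 1-aligned)
17..19  hp  (2B, 1-aligned)
19..47  z  (28B, 1-aligned)
47..49  ammo  (2B, 1-aligned)
sizeof = 49, alignof = 1
array of 25: 25 × 49 = 1225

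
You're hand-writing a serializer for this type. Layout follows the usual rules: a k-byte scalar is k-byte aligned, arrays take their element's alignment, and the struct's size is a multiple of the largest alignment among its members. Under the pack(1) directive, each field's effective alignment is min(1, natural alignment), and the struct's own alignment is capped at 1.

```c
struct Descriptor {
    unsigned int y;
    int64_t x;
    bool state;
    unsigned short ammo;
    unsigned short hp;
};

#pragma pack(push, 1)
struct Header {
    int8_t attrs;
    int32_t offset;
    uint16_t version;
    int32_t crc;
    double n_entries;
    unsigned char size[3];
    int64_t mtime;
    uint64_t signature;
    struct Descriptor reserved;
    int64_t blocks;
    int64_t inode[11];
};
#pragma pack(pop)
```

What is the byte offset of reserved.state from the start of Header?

Descriptor: @0: y [4B, align 4] → 4; +4 pad (align 8); @8: x [8B, align 8] → 16; @16: state [1B, align 1] → 17; +1 pad (align 2); @18: ammo [2B, align 2] → 20; @20: hp [2B, align 2] → 22; +2 tail pad (align 8); size 24, align 8
@0: attrs [1B, align 1] → 1
@1: offset [4B, align 1] → 5
@5: version [2B, align 1] → 7
@7: crc [4B, align 1] → 11
@11: n_entries [8B, align 1] → 19
@19: size [3B, align 1] → 22
@22: mtime [8B, align 1] → 30
@30: signature [8B, align 1] → 38
@38: reserved [24B, align 1] → 62
within Descriptor: state at 16
38 + 16 = 54

54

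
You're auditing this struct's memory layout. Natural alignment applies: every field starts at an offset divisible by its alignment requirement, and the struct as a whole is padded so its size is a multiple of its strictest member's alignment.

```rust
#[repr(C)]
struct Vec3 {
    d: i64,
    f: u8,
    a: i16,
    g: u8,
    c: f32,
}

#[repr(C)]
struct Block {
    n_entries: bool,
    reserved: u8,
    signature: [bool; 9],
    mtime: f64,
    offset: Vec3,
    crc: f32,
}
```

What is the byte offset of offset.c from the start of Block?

40

Vec3: d at 0 (size 8, align 8) → ends 8; f at 8 (size 1, align 1) → ends 9; pad 1 to align 2 for a; a at 10 (size 2, align 2) → ends 12; g at 12 (size 1, align 1) → ends 13; pad 3 to align 4 for c; c at 16 (size 4, align 4) → ends 20; tail pad 4 to reach multiple of 8; total 24 bytes, alignment 8
n_entries at 0 (size 1, align 1) → ends 1
reserved at 1 (size 1, align 1) → ends 2
signature at 2 (size 9, align 1) → ends 11
pad 5 to align 8 for mtime
mtime at 16 (size 8, align 8) → ends 24
offset at 24 (size 24, align 8) → ends 48
within Vec3: c at 16
24 + 16 = 40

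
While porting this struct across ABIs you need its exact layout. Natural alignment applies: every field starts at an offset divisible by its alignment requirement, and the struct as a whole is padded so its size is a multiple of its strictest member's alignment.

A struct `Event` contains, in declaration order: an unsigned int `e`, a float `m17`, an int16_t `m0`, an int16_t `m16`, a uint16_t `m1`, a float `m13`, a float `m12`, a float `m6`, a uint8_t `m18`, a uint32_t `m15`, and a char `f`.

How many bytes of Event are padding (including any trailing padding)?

8

@0: e [4B, align 4] → 4
@4: m17 [4B, align 4] → 8
@8: m0 [2B, align 2] → 10
@10: m16 [2B, align 2] → 12
@12: m1 [2B, align 2] → 14
+2 pad (align 4)
@16: m13 [4B, align 4] → 20
@20: m12 [4B, align 4] → 24
@24: m6 [4B, align 4] → 28
@28: m18 [1B, align 1] → 29
+3 pad (align 4)
@32: m15 [4B, align 4] → 36
@36: f [1B, align 1] → 37
+3 tail pad (align 4)
size 40, align 4
data bytes 32, size 40 → padding 8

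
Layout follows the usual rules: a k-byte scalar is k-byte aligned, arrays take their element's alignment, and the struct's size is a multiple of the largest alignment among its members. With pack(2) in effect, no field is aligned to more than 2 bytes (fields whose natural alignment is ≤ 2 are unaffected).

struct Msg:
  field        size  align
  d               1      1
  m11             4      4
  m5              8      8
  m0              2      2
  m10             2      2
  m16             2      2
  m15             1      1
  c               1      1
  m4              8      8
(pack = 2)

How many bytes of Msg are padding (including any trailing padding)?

0..1  d  (1B, 1-aligned)
1..2  -- padding (1B)
2..6  m11  (4B, 2-aligned)
6..14  m5  (8B, 2-aligned)
14..16  m0  (2B, 2-aligned)
16..18  m10  (2B, 2-aligned)
18..20  m16  (2B, 2-aligned)
20..21  m15  (1B, 1-aligned)
21..22  c  (1B, 1-aligned)
22..30  m4  (8B, 2-aligned)
sizeof = 30, alignof = 2
data bytes 29, size 30 → padding 1

1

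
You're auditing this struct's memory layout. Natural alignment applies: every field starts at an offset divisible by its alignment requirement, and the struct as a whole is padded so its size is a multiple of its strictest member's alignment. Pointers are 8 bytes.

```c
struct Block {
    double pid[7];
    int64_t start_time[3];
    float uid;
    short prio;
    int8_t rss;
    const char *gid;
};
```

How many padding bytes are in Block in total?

1

0..56  pid  (56B, 8-aligned)
56..80  start_time  (24B, 8-aligned)
80..84  uid  (4B, 4-aligned)
84..86  prio  (2B, 2-aligned)
86..87  rss  (1B, 1-aligned)
87..88  -- padding (1B)
88..96  gid  (8B, 8-aligned)
sizeof = 96, alignof = 8
data bytes 95, size 96 → padding 1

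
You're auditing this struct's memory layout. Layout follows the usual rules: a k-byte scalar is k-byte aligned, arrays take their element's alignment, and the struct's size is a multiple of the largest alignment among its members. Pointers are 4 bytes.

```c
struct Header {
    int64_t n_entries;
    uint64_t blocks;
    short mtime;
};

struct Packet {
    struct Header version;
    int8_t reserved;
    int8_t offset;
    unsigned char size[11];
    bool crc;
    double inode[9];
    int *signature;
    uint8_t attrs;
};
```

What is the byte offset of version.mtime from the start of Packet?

Header: @0: n_entries [8B, align 8] → 8; @8: blocks [8B, align 8] → 16; @16: mtime [2B, align 2] → 18; +6 tail pad (align 8); size 24, align 8
@0: version [24B, align 8] → 24
within Header: mtime at 16
0 + 16 = 16

16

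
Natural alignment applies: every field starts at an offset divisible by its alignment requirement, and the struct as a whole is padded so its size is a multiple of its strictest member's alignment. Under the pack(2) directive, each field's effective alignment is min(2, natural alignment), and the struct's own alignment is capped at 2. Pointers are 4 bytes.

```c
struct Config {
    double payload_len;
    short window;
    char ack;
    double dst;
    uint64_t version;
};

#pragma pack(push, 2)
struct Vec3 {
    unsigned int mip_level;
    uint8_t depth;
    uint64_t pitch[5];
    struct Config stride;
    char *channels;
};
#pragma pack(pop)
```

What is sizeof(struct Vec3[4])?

328

Config: payload_len at 0 (size 8, align 8) → ends 8; window at 8 (size 2, align 2) → ends 10; ack at 10 (size 1, align 1) → ends 11; pad 5 to align 8 for dst; dst at 16 (size 8, align 8) → ends 24; version at 24 (size 8, align 8) → ends 32; total 32 bytes, alignment 8
mip_level at 0 (size 4, align 2) → ends 4
depth at 4 (size 1, align 1) → ends 5
pad 1 to align 2 for pitch
pitch at 6 (size 40, align 2) → ends 46
stride at 46 (size 32, align 2) → ends 78
channels at 78 (size 4, align 2) → ends 82
total 82 bytes, alignment 2
array of 4: 4 × 82 = 328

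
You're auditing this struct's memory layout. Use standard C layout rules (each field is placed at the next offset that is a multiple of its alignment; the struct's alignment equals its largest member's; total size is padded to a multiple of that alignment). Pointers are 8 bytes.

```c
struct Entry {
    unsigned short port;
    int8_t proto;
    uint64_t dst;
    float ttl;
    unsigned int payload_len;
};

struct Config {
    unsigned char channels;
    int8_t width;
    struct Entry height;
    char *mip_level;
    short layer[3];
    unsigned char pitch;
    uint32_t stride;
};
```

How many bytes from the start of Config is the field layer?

Entry: @0: port [2B, align 2] → 2; @2: proto [1B, align 1] → 3; +5 pad (align 8); @8: dst [8B, align 8] → 16; @16: ttl [4B, align 4] → 20; @20: payload_len [4B, align 4] → 24; size 24, align 8
@0: channels [1B, align 1] → 1
@1: width [1B, align 1] → 2
+6 pad (align 8)
@8: height [24B, align 8] → 32
@32: mip_level [8B, align 8] → 40
@40: layer [6B, align 2] → 46

40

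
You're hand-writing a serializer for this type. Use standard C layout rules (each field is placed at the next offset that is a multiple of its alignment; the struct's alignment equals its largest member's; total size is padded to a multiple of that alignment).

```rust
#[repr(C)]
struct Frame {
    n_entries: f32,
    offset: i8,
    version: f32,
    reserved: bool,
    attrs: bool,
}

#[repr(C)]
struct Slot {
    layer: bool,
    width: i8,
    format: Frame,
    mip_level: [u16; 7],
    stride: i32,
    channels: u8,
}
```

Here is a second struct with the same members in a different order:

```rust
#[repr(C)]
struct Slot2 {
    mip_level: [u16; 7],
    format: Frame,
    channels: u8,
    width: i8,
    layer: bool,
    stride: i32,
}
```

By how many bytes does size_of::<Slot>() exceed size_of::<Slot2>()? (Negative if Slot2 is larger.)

Frame: @0: n_entries [4B, align 4] → 4; @4: offset [1B, align 1] → 5; +3 pad (align 4); @8: version [4B, align 4] → 12; @12: reserved [1B, align 1] → 13; @13: attrs [1B, align 1] → 14; +2 tail pad (align 4); size 16, align 4
@0: layer [1B, align 1] → 1
@1: width [1B, align 1] → 2
+2 pad (align 4)
@4: format [16B, align 4] → 20
@20: mip_level [14B, align 2] → 34
+2 pad (align 4)
@36: stride [4B, align 4] → 40
@40: channels [1B, align 1] → 41
+3 tail pad (align 4)
size 44, align 4
— Slot2 —
@0: mip_level [14B, align 2] → 14
+2 pad (align 4)
@16: format [16B, align 4] → 32
@32: channels [1B, align 1] → 33
@33: width [1B, align 1] → 34
@34: layer [1B, align 1] → 35
+1 pad (align 4)
@36: stride [4B, align 4] → 40
size 40, align 4
44 − 40 = 4

4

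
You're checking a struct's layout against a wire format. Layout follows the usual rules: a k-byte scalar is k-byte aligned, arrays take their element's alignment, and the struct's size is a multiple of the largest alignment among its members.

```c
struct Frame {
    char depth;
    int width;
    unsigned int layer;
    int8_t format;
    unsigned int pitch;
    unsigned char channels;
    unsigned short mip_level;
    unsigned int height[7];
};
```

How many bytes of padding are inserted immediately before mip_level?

depth at 0 (size 1, align 1) → ends 1
pad 3 to align 4 for width
width at 4 (size 4, align 4) → ends 8
layer at 8 (size 4, align 4) → ends 12
format at 12 (size 1, align 1) → ends 13
pad 3 to align 4 for pitch
pitch at 16 (size 4, align 4) → ends 20
channels at 20 (size 1, align 1) → ends 21
pad 1 to align 2 for mip_level
mip_level at 22 (size 2, align 2) → ends 24

1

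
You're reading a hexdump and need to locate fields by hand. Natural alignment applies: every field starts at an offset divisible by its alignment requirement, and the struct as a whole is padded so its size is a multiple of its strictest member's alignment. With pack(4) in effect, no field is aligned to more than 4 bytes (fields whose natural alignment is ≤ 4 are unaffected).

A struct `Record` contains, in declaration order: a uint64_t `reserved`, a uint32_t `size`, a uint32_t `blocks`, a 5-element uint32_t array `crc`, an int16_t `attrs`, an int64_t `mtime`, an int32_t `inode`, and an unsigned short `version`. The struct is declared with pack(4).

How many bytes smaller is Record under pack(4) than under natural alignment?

0

natural layout:
  @0: reserved [8B, align 8] → 8
  @8: size [4B, align 4] → 12
  @12: blocks [4B, align 4] → 16
  @16: crc [20B, align 4] → 36
  @36: attrs [2B, align 2] → 38
  +2 pad (align 8)
  @40: mtime [8B, align 8] → 48
  @48: inode [4B, align 4] → 52
  @52: version [2B, align 2] → 54
  +2 tail pad (align 8)
  size 56, align 8
packed(4) layout:
  @0: reserved [8B, align 4] → 8
  @8: size [4B, align 4] → 12
  @12: blocks [4B, align 4] → 16
  @16: crc [20B, align 4] → 36
  @36: attrs [2B, align 2] → 38
  +2 pad (align 4)
  @40: mtime [8B, align 4] → 48
  @48: inode [4B, align 4] → 52
  @52: version [2B, align 2] → 54
  +2 tail pad (align 4)
  size 56, align 4
56 − 56 = 0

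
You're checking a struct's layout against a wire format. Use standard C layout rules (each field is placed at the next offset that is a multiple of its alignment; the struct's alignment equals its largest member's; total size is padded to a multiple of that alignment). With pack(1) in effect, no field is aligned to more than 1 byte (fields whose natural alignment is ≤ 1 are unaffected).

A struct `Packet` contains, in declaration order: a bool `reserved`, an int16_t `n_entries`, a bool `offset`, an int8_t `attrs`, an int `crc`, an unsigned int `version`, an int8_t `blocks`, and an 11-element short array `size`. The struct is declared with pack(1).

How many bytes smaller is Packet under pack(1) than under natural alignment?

natural layout:
  @0: reserved [1B, align 1] → 1
  +1 pad (align 2)
  @2: n_entries [2B, align 2] → 4
  @4: offset [1B, align 1] → 5
  @5: attrs [1B, align 1] → 6
  +2 pad (align 4)
  @8: crc [4B, align 4] → 12
  @12: version [4B, align 4] → 16
  @16: blocks [1B, align 1] → 17
  +1 pad (align 2)
  @18: size [22B, align 2] → 40
  size 40, align 4
packed(1) layout:
  @0: reserved [1B, align 1] → 1
  @1: n_entries [2B, align 1] → 3
  @3: offset [1B, align 1] → 4
  @4: attrs [1B, align 1] → 5
  @5: crc [4B, align 1] → 9
  @9: version [4B, align 1] → 13
  @13: blocks [1B, align 1] → 14
  @14: size [22B, align 1] → 36
  size 36, align 1
40 − 36 = 4

4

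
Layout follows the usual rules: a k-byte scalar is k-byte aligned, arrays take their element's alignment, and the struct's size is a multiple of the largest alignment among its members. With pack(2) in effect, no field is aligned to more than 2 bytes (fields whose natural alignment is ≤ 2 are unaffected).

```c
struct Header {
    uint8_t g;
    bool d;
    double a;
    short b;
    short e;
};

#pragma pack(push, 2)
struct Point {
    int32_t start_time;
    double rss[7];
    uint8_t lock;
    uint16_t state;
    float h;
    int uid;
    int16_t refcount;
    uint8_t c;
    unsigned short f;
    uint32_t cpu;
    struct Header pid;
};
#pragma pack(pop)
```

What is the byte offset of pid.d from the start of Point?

83

Header: 0..1  g  (1B, 1-aligned); 1..2  d  (1B, 1-aligned); 2..8  -- padding (6B); 8..16  a  (8B, 8-aligned); 16..18  b  (2B, 2-aligned); 18..20  e  (2B, 2-aligned); 20..24  -- tail padding (4B); sizeof = 24, alignof = 8
0..4  start_time  (4B, 2-aligned)
4..60  rss  (56B, 2-aligned)
60..61  lock  (1B, 1-aligned)
61..62  -- padding (1B)
62..64  state  (2B, 2-aligned)
64..68  h  (4B, 2-aligned)
68..72  uid  (4B, 2-aligned)
72..74  refcount  (2B, 2-aligned)
74..75  c  (1B, 1-aligned)
75..76  -- padding (1B)
76..78  f  (2B, 2-aligned)
78..82  cpu  (4B, 2-aligned)
82..106  pid  (24B, 2-aligned)
within Header: d at 1
82 + 1 = 83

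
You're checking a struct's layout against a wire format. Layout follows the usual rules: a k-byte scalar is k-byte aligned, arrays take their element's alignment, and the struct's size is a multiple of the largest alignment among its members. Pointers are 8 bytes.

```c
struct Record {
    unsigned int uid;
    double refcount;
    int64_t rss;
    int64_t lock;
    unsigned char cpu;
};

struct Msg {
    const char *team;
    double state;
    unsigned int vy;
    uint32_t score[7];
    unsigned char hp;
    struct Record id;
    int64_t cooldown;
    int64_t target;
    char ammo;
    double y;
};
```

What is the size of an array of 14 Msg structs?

1792

Record: uid at 0 (size 4, align 4) → ends 4; pad 4 to align 8 for refcount; refcount at 8 (size 8, align 8) → ends 16; rss at 16 (size 8, align 8) → ends 24; lock at 24 (size 8, align 8) → ends 32; cpu at 32 (size 1, align 1) → ends 33; tail pad 7 to reach multiple of 8; total 40 bytes, alignment 8
team at 0 (size 8, align 8) → ends 8
state at 8 (size 8, align 8) → ends 16
vy at 16 (size 4, align 4) → ends 20
score at 20 (size 28, align 4) → ends 48
hp at 48 (size 1, align 1) → ends 49
pad 7 to align 8 for id
id at 56 (size 40, align 8) → ends 96
cooldown at 96 (size 8, align 8) → ends 104
target at 104 (size 8, align 8) → ends 112
ammo at 112 (size 1, align 1) → ends 113
pad 7 to align 8 for y
y at 120 (size 8, align 8) → ends 128
total 128 bytes, alignment 8
array of 14: 14 × 128 = 1792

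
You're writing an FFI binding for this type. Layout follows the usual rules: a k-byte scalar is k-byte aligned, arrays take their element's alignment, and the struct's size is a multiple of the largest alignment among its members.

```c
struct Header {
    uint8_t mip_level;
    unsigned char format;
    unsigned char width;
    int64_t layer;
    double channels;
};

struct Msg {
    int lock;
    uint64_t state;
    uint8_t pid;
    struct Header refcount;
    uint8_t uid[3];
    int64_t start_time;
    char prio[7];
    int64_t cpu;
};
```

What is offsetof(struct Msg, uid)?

48

Header: mip_level at 0 (size 1, align 1) → ends 1; format at 1 (size 1, align 1) → ends 2; width at 2 (size 1, align 1) → ends 3; pad 5 to align 8 for layer; layer at 8 (size 8, align 8) → ends 16; channels at 16 (size 8, align 8) → ends 24; total 24 bytes, alignment 8
lock at 0 (size 4, align 4) → ends 4
pad 4 to align 8 for state
state at 8 (size 8, align 8) → ends 16
pid at 16 (size 1, align 1) → ends 17
pad 7 to align 8 for refcount
refcount at 24 (size 24, align 8) → ends 48
uid at 48 (size 3, align 1) → ends 51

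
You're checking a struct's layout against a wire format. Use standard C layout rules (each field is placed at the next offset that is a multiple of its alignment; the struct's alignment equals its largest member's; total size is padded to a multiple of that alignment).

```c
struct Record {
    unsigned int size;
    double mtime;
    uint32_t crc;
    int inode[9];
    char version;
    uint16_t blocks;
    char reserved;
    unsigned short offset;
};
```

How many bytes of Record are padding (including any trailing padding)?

6

0..4  size  (4B, 4-aligned)
4..8  -- padding (4B)
8..16  mtime  (8B, 8-aligned)
16..20  crc  (4B, 4-aligned)
20..56  inode  (36B, 4-aligned)
56..57  version  (1B, 1-aligned)
57..58  -- padding (1B)
58..60  blocks  (2B, 2-aligned)
60..61  reserved  (1B, 1-aligned)
61..62  -- padding (1B)
62..64  offset  (2B, 2-aligned)
sizeof = 64, alignof = 8
data bytes 58, size 64 → padding 6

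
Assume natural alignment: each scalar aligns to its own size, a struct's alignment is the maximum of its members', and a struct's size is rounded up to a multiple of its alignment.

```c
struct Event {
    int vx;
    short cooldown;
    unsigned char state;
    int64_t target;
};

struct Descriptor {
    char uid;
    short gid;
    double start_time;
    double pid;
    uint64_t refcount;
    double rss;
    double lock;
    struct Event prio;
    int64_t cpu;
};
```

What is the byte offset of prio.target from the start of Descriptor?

56

Event: @0: vx [4B, align 4] → 4; @4: cooldown [2B, align 2] → 6; @6: state [1B, align 1] → 7; +1 pad (align 8); @8: target [8B, align 8] → 16; size 16, align 8
@0: uid [1B, align 1] → 1
+1 pad (align 2)
@2: gid [2B, align 2] → 4
+4 pad (align 8)
@8: start_time [8B, align 8] → 16
@16: pid [8B, align 8] → 24
@24: refcount [8B, align 8] → 32
@32: rss [8B, align 8] → 40
@40: lock [8B, align 8] → 48
@48: prio [16B, align 8] → 64
within Event: target at 8
48 + 8 = 56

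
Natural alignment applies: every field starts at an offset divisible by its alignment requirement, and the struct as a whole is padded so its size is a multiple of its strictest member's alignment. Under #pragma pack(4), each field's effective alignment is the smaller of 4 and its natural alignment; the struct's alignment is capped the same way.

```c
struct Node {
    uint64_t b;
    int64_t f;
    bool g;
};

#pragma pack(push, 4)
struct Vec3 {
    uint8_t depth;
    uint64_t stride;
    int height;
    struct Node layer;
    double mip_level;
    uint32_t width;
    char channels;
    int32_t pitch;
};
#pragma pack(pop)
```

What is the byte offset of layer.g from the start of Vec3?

Node: b at 0 (size 8, align 8) → ends 8; f at 8 (size 8, align 8) → ends 16; g at 16 (size 1, align 1) → ends 17; tail pad 7 to reach multiple of 8; total 24 bytes, alignment 8
depth at 0 (size 1, align 1) → ends 1
pad 3 to align 4 for stride
stride at 4 (size 8, align 4) → ends 12
height at 12 (size 4, align 4) → ends 16
layer at 16 (size 24, align 4) → ends 40
within Node: g at 16
16 + 16 = 32

32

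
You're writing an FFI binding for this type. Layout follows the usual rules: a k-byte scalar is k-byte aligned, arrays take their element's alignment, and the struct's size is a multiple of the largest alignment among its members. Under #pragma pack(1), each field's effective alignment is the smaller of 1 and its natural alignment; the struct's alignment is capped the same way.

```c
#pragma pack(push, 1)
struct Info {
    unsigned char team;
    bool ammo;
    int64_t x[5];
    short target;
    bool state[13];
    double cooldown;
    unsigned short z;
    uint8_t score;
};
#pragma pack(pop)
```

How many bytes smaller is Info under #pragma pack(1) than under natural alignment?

natural layout:
  0..1  team  (1B, 1-aligned)
  1..2  ammo  (1B, 1-aligned)
  2..8  -- padding (6B)
  8..48  x  (40B, 8-aligned)
  48..50  target  (2B, 2-aligned)
  50..63  state  (13B, 1-aligned)
  63..64  -- padding (1B)
  64..72  cooldown  (8B, 8-aligned)
  72..74  z  (2B, 2-aligned)
  74..75  score  (1B, 1-aligned)
  75..80  -- tail padding (5B)
  sizeof = 80, alignof = 8
packed(1) layout:
  0..1  team  (1B, 1-aligned)
  1..2  ammo  (1B, 1-aligned)
  2..42  x  (40B, 1-aligned)
  42..44  target  (2B, 1-aligned)
  44..57  state  (13B, 1-aligned)
  57..65  cooldown  (8B, 1-aligned)
  65..67  z  (2B, 1-aligned)
  67..68  score  (1B, 1-aligned)
  sizeof = 68, alignof = 1
80 − 68 = 12

12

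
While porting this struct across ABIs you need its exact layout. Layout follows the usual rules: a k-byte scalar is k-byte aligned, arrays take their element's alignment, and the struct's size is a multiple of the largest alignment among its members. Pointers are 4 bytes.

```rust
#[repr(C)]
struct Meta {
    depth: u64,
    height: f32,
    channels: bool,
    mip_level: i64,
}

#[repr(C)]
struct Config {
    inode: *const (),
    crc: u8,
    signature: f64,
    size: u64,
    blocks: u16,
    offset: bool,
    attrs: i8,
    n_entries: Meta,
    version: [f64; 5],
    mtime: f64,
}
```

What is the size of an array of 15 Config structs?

Meta: 0..8  depth  (8B, 8-aligned); 8..12  height  (4B, 4-aligned); 12..13  channels  (1B, 1-aligned); 13..16  -- padding (3B); 16..24  mip_level  (8B, 8-aligned); sizeof = 24, alignof = 8
0..4  inode  (4B, 4-aligned)
4..5  crc  (1B, 1-aligned)
5..8  -- padding (3B)
8..16  signature  (8B, 8-aligned)
16..24  size  (8B, 8-aligned)
24..26  blocks  (2B, 2-aligned)
26..27  offset  (1B, 1-aligned)
27..28  attrs  (1B, 1-aligned)
28..32  -- padding (4B)
32..56  n_entries  (24B, 8-aligned)
56..96  version  (40B, 8-aligned)
96..104  mtime  (8B, 8-aligned)
sizeof = 104, alignof = 8
array of 15: 15 × 104 = 1560

1560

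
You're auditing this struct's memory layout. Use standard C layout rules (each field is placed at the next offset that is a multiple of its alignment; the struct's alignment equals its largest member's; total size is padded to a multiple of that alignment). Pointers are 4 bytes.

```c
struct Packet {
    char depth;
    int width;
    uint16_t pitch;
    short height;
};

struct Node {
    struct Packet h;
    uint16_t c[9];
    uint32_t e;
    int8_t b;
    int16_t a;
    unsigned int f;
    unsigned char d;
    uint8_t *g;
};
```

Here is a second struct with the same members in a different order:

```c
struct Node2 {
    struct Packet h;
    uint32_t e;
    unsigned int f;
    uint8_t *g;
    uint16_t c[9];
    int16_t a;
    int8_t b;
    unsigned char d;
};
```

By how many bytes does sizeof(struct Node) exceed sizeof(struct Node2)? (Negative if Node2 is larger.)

Packet: 0..1  depth  (1B, 1-aligned); 1..4  -- padding (3B); 4..8  width  (4B, 4-aligned); 8..10  pitch  (2B, 2-aligned); 10..12  height  (2B, 2-aligned); sizeof = 12, alignof = 4
0..12  h  (12B, 4-aligned)
12..30  c  (18B, 2-aligned)
30..32  -- padding (2B)
32..36  e  (4B, 4-aligned)
36..37  b  (1B, 1-aligned)
37..38  -- padding (1B)
38..40  a  (2B, 2-aligned)
40..44  f  (4B, 4-aligned)
44..45  d  (1B, 1-aligned)
45..48  -- padding (3B)
48..52  g  (4B, 4-aligned)
sizeof = 52, alignof = 4
— Node2 —
0..12  h  (12B, 4-aligned)
12..16  e  (4B, 4-aligned)
16..20  f  (4B, 4-aligned)
20..24  g  (4B, 4-aligned)
24..42  c  (18B, 2-aligned)
42..44  a  (2B, 2-aligned)
44..45  b  (1B, 1-aligned)
45..46  d  (1B, 1-aligned)
46..48  -- tail padding (2B)
sizeof = 48, alignof = 4
52 − 48 = 4

4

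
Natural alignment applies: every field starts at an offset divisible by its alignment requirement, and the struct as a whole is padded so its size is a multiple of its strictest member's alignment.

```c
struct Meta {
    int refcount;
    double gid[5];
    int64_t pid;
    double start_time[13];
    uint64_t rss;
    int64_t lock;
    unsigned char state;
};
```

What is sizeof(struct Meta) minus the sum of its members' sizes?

refcount at 0 (size 4, align 4) → ends 4
pad 4 to align 8 for gid
gid at 8 (size 40, align 8) → ends 48
pid at 48 (size 8, align 8) → ends 56
start_time at 56 (size 104, align 8) → ends 160
rss at 160 (size 8, align 8) → ends 168
lock at 168 (size 8, align 8) → ends 176
state at 176 (size 1, align 1) → ends 177
tail pad 7 to reach multiple of 8
total 184 bytes, alignment 8
data bytes 173, size 184 → padding 11

11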